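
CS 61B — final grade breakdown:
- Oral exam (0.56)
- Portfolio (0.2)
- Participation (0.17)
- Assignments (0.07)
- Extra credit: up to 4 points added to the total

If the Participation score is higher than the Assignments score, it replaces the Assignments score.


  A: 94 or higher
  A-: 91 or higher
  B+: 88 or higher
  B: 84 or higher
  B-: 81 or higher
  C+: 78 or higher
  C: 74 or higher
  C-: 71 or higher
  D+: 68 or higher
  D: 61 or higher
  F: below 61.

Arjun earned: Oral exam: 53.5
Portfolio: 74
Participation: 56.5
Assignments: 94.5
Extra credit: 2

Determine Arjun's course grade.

D

Participation (56.5) ≤ Assignments (94.5), so Assignments stays at 94.5.
Weighted total:
  Oral exam 53.5 × 0.56 = 29.96
  Portfolio 74 × 0.2 = 14.8
  Participation 56.5 × 0.17 = 9.605
  Assignments 94.5 × 0.07 = 6.615
Sum = 60.98
Extra credit: 60.98 + 2 = 62.98
62.98 is ≥ 61 and < 68 → D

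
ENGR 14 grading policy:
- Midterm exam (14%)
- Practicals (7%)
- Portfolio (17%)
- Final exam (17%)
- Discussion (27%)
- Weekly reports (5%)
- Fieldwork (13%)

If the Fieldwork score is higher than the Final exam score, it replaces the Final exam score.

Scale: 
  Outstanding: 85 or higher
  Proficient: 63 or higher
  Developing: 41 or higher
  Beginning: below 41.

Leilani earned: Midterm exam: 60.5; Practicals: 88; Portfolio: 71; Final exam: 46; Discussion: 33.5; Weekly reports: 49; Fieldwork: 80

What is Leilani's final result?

Developing

Fieldwork (80) > Final exam (46), so Final exam counts as 80.
Weighted total:
  Midterm exam 60.5 × 0.14 = 8.47
  Practicals 88 × 0.07 = 6.16
  Portfolio 71 × 0.17 = 12.07
  Final exam 80 × 0.17 = 13.6
  Discussion 33.5 × 0.27 = 9.045
  Weekly reports 49 × 0.05 = 2.45
  Fieldwork 80 × 0.13 = 10.4
Sum = 62.195
62.195 is ≥ 41 and < 63 → Developing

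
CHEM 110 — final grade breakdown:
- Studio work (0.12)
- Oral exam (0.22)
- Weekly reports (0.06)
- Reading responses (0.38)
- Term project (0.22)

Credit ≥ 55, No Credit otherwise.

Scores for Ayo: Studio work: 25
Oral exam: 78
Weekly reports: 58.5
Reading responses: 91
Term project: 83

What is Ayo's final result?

Weighted total:
  Studio work 25 × 0.12 = 3
  Oral exam 78 × 0.22 = 17.16
  Weekly reports 58.5 × 0.06 = 3.51
  Reading responses 91 × 0.38 = 34.58
  Term project 83 × 0.22 = 18.26
Sum = 76.51
76.51 ≥ 55 → Credit

Credit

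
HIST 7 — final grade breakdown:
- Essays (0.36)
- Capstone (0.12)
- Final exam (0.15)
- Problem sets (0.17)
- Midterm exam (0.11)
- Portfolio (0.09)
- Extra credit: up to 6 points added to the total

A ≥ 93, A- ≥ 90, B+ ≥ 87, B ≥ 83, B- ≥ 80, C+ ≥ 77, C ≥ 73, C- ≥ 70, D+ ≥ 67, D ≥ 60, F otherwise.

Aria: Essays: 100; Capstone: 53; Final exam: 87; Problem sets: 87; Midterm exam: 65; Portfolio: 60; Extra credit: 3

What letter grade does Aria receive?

Weighted total:
  Essays 100 × 0.36 = 36
  Capstone 53 × 0.12 = 6.36
  Final exam 87 × 0.15 = 13.05
  Problem sets 87 × 0.17 = 14.79
  Midterm exam 65 × 0.11 = 7.15
  Portfolio 60 × 0.09 = 5.4
Sum = 82.75
Extra credit: 82.75 + 3 = 85.75
85.75 is ≥ 83 and < 87 → B

B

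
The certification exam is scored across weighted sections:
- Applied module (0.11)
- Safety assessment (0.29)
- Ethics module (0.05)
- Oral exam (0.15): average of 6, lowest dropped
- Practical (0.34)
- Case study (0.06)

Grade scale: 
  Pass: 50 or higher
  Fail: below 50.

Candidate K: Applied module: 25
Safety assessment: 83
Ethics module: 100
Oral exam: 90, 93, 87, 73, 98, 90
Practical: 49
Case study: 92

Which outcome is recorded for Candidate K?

Pass

Oral exam: drop 73 → average of remaining 5 = 458/5 = 91.6
Weighted total:
  Applied module 25 × 0.11 = 2.75
  Safety assessment 83 × 0.29 = 24.07
  Ethics module 100 × 0.05 = 5
  Oral exam 91.6 × 0.15 = 13.74
  Practical 49 × 0.34 = 16.66
  Case study 92 × 0.06 = 5.52
Sum = 67.74
67.74 ≥ 50 → Pass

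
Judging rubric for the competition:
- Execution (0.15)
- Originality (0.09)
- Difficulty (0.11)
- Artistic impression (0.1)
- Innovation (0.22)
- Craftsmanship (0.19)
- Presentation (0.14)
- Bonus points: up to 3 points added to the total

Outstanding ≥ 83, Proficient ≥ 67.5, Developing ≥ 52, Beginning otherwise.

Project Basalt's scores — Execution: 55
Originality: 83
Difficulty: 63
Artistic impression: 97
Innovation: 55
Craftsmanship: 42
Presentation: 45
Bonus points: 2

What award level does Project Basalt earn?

Developing

Weighted total:
  Execution 55 × 0.15 = 8.25
  Originality 83 × 0.09 = 7.47
  Difficulty 63 × 0.11 = 6.93
  Artistic impression 97 × 0.1 = 9.7
  Innovation 55 × 0.22 = 12.1
  Craftsmanship 42 × 0.19 = 7.98
  Presentation 45 × 0.14 = 6.3
Sum = 58.73
Bonus points: 58.73 + 2 = 60.73
60.73 is ≥ 52 and < 67.5 → Developing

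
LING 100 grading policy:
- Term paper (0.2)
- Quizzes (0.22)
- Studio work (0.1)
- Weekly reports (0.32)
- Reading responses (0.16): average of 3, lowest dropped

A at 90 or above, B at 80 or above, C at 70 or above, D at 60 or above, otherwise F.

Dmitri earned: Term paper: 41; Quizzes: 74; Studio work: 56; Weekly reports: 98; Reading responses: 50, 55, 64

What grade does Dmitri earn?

Reading responses: drop 50 → average of remaining 2 = 119/2 = 59.5
Weighted total:
  Term paper 41 × 0.2 = 8.2
  Quizzes 74 × 0.22 = 16.28
  Studio work 56 × 0.1 = 5.6
  Weekly reports 98 × 0.32 = 31.36
  Reading responses 59.5 × 0.16 = 9.52
Sum = 70.96
70.96 is ≥ 70 and < 80 → C

C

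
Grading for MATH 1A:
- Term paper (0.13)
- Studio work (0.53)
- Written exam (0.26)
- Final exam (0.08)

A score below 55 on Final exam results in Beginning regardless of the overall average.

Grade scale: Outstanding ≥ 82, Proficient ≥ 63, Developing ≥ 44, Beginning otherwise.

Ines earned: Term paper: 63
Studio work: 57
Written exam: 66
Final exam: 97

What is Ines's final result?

Proficient

Final exam score 97 ≥ 55: minimum met.
Weighted total:
  Term paper 63 × 0.13 = 8.19
  Studio work 57 × 0.53 = 30.21
  Written exam 66 × 0.26 = 17.16
  Final exam 97 × 0.08 = 7.76
Sum = 63.32
63.32 is ≥ 63 and < 82 → Proficient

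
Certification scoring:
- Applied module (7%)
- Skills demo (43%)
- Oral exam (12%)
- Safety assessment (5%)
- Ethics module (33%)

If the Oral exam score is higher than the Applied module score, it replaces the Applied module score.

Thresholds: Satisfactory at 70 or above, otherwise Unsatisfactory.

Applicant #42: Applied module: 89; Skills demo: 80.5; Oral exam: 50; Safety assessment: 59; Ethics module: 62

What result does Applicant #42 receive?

Satisfactory

Oral exam (50) ≤ Applied module (89), so Applied module stays at 89.
Weighted total:
  Applied module 89 × 0.07 = 6.23
  Skills demo 80.5 × 0.43 = 34.615
  Oral exam 50 × 0.12 = 6
  Safety assessment 59 × 0.05 = 2.95
  Ethics module 62 × 0.33 = 20.46
Sum = 70.255
70.255 ≥ 70 → Satisfactory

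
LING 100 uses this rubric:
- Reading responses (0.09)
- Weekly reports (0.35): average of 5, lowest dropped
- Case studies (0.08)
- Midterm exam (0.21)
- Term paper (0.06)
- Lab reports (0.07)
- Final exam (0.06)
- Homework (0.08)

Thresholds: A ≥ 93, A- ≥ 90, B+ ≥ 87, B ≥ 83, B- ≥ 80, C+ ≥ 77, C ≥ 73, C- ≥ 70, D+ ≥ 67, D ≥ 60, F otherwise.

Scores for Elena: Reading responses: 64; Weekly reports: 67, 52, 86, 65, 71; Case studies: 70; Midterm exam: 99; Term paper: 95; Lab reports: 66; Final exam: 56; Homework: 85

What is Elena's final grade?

C+

Weekly reports: drop 52 → average of remaining 4 = 289/4 = 72.25
Weighted total:
  Reading responses 64 × 0.09 = 5.76
  Weekly reports 72.25 × 0.35 = 25.2875
  Case studies 70 × 0.08 = 5.6
  Midterm exam 99 × 0.21 = 20.79
  Term paper 95 × 0.06 = 5.7
  Lab reports 66 × 0.07 = 4.62
  Final exam 56 × 0.06 = 3.36
  Homework 85 × 0.08 = 6.8
Sum = 77.9175
77.9175 is ≥ 77 and < 80 → C+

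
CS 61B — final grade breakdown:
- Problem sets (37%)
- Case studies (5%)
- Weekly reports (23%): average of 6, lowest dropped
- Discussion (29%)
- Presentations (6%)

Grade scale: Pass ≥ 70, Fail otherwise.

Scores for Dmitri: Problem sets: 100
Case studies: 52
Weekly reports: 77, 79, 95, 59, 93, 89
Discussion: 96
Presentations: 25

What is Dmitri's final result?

Weekly reports: drop 59 → average of remaining 5 = 433/5 = 86.6
Weighted total:
  Problem sets 100 × 0.37 = 37
  Case studies 52 × 0.05 = 2.6
  Weekly reports 86.6 × 0.23 = 19.918
  Discussion 96 × 0.29 = 27.84
  Presentations 25 × 0.06 = 1.5
Sum = 88.858
88.858 ≥ 70 → Pass

Pass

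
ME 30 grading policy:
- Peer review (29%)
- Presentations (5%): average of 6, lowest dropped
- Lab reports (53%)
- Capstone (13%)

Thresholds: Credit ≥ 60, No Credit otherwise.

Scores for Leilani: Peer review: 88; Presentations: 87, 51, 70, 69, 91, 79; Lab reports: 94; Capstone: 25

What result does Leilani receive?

Presentations: drop 51 → average of remaining 5 = 396/5 = 79.2
Weighted total:
  Peer review 88 × 0.29 = 25.52
  Presentations 79.2 × 0.05 = 3.96
  Lab reports 94 × 0.53 = 49.82
  Capstone 25 × 0.13 = 3.25
Sum = 82.55
82.55 ≥ 60 → Credit

Credit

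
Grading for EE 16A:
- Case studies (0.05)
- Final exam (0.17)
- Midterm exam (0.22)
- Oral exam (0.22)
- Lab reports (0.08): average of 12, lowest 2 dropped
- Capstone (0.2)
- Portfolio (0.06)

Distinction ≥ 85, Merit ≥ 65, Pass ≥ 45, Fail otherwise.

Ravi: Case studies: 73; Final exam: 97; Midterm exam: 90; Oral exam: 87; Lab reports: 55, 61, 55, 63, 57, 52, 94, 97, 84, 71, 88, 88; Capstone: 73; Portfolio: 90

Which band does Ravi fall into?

Lab reports: drop 52, 55 → average of remaining 10 = 758/10 = 75.8
Weighted total:
  Case studies 73 × 0.05 = 3.65
  Final exam 97 × 0.17 = 16.49
  Midterm exam 90 × 0.22 = 19.8
  Oral exam 87 × 0.22 = 19.14
  Lab reports 75.8 × 0.08 = 6.064
  Capstone 73 × 0.2 = 14.6
  Portfolio 90 × 0.06 = 5.4
Sum = 85.144
85.144 ≥ 85 → Distinction

Distinction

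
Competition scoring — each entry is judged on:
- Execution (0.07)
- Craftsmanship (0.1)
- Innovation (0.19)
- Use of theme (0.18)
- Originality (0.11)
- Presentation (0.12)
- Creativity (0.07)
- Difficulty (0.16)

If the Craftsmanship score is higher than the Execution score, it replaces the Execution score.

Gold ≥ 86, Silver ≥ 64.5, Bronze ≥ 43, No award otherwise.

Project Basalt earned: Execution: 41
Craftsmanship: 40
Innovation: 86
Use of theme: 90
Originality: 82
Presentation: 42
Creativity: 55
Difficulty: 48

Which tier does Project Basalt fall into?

Craftsmanship (40) ≤ Execution (41), so Execution stays at 41.
Weighted total:
  Execution 41 × 0.07 = 2.87
  Craftsmanship 40 × 0.1 = 4
  Innovation 86 × 0.19 = 16.34
  Use of theme 90 × 0.18 = 16.2
  Originality 82 × 0.11 = 9.02
  Presentation 42 × 0.12 = 5.04
  Creativity 55 × 0.07 = 3.85
  Difficulty 48 × 0.16 = 7.68
Sum = 65
65 is ≥ 64.5 and < 86 → Silver

Silver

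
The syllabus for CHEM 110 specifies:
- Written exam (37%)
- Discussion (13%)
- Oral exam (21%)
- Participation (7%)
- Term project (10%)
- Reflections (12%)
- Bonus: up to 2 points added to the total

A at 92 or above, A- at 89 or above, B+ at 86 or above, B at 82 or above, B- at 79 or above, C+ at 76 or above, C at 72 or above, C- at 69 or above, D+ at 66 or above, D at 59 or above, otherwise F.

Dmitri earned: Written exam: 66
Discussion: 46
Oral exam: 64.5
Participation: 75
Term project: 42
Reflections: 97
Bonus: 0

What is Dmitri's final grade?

D

Weighted total:
  Written exam 66 × 0.37 = 24.42
  Discussion 46 × 0.13 = 5.98
  Oral exam 64.5 × 0.21 = 13.545
  Participation 75 × 0.07 = 5.25
  Term project 42 × 0.1 = 4.2
  Reflections 97 × 0.12 = 11.64
Sum = 65.035
Bonus: 65.035 + 0 = 65.035
65.035 is ≥ 59 and < 66 → D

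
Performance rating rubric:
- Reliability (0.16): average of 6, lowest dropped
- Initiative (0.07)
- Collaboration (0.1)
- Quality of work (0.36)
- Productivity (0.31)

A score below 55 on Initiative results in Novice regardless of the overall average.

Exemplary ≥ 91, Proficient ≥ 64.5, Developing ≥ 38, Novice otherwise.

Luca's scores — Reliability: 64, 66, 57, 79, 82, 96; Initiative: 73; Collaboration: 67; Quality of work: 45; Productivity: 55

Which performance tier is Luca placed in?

Developing

Reliability: drop 57 → average of remaining 5 = 387/5 = 77.4
Initiative score 73 ≥ 55: minimum met.
Weighted total:
  Reliability 77.4 × 0.16 = 12.384
  Initiative 73 × 0.07 = 5.11
  Collaboration 67 × 0.1 = 6.7
  Quality of work 45 × 0.36 = 16.2
  Productivity 55 × 0.31 = 17.05
Sum = 57.444
57.444 is ≥ 38 and < 64.5 → Developing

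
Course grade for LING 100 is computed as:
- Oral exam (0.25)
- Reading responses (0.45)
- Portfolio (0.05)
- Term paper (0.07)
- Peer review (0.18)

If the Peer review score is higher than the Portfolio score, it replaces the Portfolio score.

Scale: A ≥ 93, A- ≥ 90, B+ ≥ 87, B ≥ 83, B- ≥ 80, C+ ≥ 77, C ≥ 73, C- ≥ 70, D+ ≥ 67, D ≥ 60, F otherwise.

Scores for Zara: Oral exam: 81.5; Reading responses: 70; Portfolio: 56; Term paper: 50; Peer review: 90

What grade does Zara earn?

C

Peer review (90) > Portfolio (56), so Portfolio counts as 90.
Weighted total:
  Oral exam 81.5 × 0.25 = 20.375
  Reading responses 70 × 0.45 = 31.5
  Portfolio 90 × 0.05 = 4.5
  Term paper 50 × 0.07 = 3.5
  Peer review 90 × 0.18 = 16.2
Sum = 76.075
76.075 is ≥ 73 and < 77 → C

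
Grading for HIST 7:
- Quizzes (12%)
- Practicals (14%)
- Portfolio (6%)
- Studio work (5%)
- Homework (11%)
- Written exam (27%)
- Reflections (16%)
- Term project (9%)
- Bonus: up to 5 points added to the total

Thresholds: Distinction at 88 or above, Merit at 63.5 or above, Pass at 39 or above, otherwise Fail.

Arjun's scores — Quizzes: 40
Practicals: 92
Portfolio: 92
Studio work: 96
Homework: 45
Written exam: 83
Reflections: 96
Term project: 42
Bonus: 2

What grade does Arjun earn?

Weighted total:
  Quizzes 40 × 0.12 = 4.8
  Practicals 92 × 0.14 = 12.88
  Portfolio 92 × 0.06 = 5.52
  Studio work 96 × 0.05 = 4.8
  Homework 45 × 0.11 = 4.95
  Written exam 83 × 0.27 = 22.41
  Reflections 96 × 0.16 = 15.36
  Term project 42 × 0.09 = 3.78
Sum = 74.5
Bonus: 74.5 + 2 = 76.5
76.5 is ≥ 63.5 and < 88 → Merit

Merit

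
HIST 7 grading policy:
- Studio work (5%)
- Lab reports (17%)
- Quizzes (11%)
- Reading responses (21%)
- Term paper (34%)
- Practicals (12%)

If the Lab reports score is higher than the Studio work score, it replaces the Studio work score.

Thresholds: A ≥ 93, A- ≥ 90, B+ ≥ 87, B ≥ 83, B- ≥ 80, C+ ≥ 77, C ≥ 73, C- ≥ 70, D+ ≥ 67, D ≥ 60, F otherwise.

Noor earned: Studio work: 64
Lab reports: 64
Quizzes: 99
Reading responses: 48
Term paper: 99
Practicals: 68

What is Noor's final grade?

C

Lab reports (64) ≤ Studio work (64), so Studio work stays at 64.
Weighted total:
  Studio work 64 × 0.05 = 3.2
  Lab reports 64 × 0.17 = 10.88
  Quizzes 99 × 0.11 = 10.89
  Reading responses 48 × 0.21 = 10.08
  Term paper 99 × 0.34 = 33.66
  Practicals 68 × 0.12 = 8.16
Sum = 76.87
76.87 is ≥ 73 and < 77 → C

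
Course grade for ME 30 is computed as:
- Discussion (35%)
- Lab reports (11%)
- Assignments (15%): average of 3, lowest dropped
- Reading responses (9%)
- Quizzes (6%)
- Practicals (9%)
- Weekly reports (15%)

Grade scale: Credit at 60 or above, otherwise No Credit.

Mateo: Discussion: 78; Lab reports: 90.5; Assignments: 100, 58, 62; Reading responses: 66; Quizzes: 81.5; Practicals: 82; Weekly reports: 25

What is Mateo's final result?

Assignments: drop 58 → average of remaining 2 = 162/2 = 81
Weighted total:
  Discussion 78 × 0.35 = 27.3
  Lab reports 90.5 × 0.11 = 9.955
  Assignments 81 × 0.15 = 12.15
  Reading responses 66 × 0.09 = 5.94
  Quizzes 81.5 × 0.06 = 4.89
  Practicals 82 × 0.09 = 7.38
  Weekly reports 25 × 0.15 = 3.75
Sum = 71.365
71.365 ≥ 60 → Credit

Credit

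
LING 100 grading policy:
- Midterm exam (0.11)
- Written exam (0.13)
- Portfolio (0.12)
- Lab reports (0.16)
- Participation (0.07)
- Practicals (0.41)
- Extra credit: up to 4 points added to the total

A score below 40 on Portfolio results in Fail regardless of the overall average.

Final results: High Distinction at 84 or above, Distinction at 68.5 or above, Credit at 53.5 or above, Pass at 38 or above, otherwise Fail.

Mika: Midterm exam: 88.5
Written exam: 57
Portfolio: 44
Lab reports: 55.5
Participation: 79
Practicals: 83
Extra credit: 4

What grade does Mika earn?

Portfolio score 44 ≥ 40: minimum met.
Weighted total:
  Midterm exam 88.5 × 0.11 = 9.735
  Written exam 57 × 0.13 = 7.41
  Portfolio 44 × 0.12 = 5.28
  Lab reports 55.5 × 0.16 = 8.88
  Participation 79 × 0.07 = 5.53
  Practicals 83 × 0.41 = 34.03
Sum = 70.865
Extra credit: 70.865 + 4 = 74.865
74.865 is ≥ 68.5 and < 84 → Distinction

Distinction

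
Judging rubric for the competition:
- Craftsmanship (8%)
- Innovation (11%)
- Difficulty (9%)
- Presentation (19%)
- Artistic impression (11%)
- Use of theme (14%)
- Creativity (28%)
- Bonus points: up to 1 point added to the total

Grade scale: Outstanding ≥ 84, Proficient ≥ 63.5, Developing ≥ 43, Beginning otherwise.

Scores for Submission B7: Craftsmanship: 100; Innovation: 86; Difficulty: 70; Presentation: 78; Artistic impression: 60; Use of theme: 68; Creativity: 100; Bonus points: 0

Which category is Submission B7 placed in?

Weighted total:
  Craftsmanship 100 × 0.08 = 8
  Innovation 86 × 0.11 = 9.46
  Difficulty 70 × 0.09 = 6.3
  Presentation 78 × 0.19 = 14.82
  Artistic impression 60 × 0.11 = 6.6
  Use of theme 68 × 0.14 = 9.52
  Creativity 100 × 0.28 = 28
Sum = 82.7
Bonus points: 82.7 + 0 = 82.7
82.7 is ≥ 63.5 and < 84 → Proficient

Proficient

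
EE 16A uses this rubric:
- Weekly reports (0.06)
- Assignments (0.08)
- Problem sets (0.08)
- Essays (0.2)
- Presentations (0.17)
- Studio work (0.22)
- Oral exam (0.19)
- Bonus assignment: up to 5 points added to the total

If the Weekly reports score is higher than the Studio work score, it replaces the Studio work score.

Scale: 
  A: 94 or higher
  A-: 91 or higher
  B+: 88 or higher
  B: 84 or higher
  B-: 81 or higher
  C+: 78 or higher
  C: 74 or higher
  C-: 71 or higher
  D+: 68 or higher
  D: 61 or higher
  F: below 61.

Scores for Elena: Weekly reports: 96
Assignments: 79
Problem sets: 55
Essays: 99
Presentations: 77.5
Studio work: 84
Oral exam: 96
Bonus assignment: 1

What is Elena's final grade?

B+

Weekly reports (96) > Studio work (84), so Studio work counts as 96.
Weighted total:
  Weekly reports 96 × 0.06 = 5.76
  Assignments 79 × 0.08 = 6.32
  Problem sets 55 × 0.08 = 4.4
  Essays 99 × 0.2 = 19.8
  Presentations 77.5 × 0.17 = 13.175
  Studio work 96 × 0.22 = 21.12
  Oral exam 96 × 0.19 = 18.24
Sum = 88.815
Bonus assignment: 88.815 + 1 = 89.815
89.815 is ≥ 88 and < 91 → B+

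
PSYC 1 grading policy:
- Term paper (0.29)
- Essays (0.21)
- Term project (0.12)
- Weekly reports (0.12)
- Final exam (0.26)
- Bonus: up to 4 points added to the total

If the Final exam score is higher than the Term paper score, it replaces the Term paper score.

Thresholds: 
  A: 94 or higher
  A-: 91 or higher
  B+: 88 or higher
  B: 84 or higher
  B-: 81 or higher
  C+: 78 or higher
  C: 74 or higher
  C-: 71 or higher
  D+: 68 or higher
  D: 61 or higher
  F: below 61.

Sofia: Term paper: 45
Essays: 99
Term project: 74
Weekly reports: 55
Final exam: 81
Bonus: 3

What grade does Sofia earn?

B-

Final exam (81) > Term paper (45), so Term paper counts as 81.
Weighted total:
  Term paper 81 × 0.29 = 23.49
  Essays 99 × 0.21 = 20.79
  Term project 74 × 0.12 = 8.88
  Weekly reports 55 × 0.12 = 6.6
  Final exam 81 × 0.26 = 21.06
Sum = 80.82
Bonus: 80.82 + 3 = 83.82
83.82 is ≥ 81 and < 84 → B-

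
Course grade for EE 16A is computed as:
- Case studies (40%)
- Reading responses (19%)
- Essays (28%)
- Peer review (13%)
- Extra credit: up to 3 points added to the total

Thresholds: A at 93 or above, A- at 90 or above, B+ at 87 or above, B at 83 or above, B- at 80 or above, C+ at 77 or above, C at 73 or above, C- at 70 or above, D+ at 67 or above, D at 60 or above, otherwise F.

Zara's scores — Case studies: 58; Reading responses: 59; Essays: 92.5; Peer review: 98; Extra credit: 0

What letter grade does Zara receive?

C

Weighted total:
  Case studies 58 × 0.4 = 23.2
  Reading responses 59 × 0.19 = 11.21
  Essays 92.5 × 0.28 = 25.9
  Peer review 98 × 0.13 = 12.74
Sum = 73.05
Extra credit: 73.05 + 0 = 73.05
73.05 is ≥ 73 and < 77 → C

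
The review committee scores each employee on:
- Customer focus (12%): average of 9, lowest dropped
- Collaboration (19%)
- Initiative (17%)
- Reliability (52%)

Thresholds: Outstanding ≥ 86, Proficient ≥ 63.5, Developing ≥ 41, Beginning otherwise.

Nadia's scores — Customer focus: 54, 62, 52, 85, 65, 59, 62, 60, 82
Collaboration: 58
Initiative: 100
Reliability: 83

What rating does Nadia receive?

Customer focus: drop 52 → average of remaining 8 = 529/8 = 66.125
Weighted total:
  Customer focus 66.125 × 0.12 = 7.935
  Collaboration 58 × 0.19 = 11.02
  Initiative 100 × 0.17 = 17
  Reliability 83 × 0.52 = 43.16
Sum = 79.115
79.115 is ≥ 63.5 and < 86 → Proficient

Proficient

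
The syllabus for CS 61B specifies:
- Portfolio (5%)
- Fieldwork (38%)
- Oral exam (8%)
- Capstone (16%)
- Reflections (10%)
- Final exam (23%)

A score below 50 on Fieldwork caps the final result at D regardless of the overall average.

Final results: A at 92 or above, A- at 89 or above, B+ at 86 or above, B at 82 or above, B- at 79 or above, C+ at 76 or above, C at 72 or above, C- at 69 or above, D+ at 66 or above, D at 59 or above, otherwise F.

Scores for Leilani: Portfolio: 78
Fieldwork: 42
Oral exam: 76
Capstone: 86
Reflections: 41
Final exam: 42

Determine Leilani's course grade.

Fieldwork score 42 < 50: minimum not met.
Weighted total:
  Portfolio 78 × 0.05 = 3.9
  Fieldwork 42 × 0.38 = 15.96
  Oral exam 76 × 0.08 = 6.08
  Capstone 86 × 0.16 = 13.76
  Reflections 41 × 0.1 = 4.1
  Final exam 42 × 0.23 = 9.66
Sum = 53.46
53.46 would be F; cap at D applies → F.

F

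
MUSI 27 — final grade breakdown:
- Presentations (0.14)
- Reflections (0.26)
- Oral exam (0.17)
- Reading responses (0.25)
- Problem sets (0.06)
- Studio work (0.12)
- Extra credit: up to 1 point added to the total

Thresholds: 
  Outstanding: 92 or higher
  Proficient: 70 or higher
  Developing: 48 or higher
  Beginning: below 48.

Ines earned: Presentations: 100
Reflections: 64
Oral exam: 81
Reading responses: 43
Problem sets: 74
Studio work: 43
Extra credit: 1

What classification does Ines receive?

Developing

Weighted total:
  Presentations 100 × 0.14 = 14
  Reflections 64 × 0.26 = 16.64
  Oral exam 81 × 0.17 = 13.77
  Reading responses 43 × 0.25 = 10.75
  Problem sets 74 × 0.06 = 4.44
  Studio work 43 × 0.12 = 5.16
Sum = 64.76
Extra credit: 64.76 + 1 = 65.76
65.76 is ≥ 48 and < 70 → Developing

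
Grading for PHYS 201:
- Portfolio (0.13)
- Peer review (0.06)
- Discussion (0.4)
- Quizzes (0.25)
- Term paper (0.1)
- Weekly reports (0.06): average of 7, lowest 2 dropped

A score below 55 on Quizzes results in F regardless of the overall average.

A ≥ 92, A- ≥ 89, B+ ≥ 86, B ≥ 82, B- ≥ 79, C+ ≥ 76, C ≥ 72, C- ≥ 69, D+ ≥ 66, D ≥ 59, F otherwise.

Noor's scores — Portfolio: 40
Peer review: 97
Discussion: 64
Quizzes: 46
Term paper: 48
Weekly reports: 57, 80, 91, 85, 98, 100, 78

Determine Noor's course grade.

Weekly reports: drop 57, 78 → average of remaining 5 = 454/5 = 90.8
Quizzes score 46 < 55: minimum not met.
Weighted total:
  Portfolio 40 × 0.13 = 5.2
  Peer review 97 × 0.06 = 5.82
  Discussion 64 × 0.4 = 25.6
  Quizzes 46 × 0.25 = 11.5
  Term paper 48 × 0.1 = 4.8
  Weekly reports 90.8 × 0.06 = 5.448
Sum = 58.368
Because the Quizzes minimum was not met, the result is F.

F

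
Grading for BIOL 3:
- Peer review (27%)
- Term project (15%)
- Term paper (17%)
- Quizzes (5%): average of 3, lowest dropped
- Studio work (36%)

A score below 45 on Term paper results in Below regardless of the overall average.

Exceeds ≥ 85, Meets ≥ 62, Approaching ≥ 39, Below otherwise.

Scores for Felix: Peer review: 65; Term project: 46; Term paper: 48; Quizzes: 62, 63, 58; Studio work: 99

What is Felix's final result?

Meets

Quizzes: drop 58 → average of remaining 2 = 125/2 = 62.5
Term paper score 48 ≥ 45: minimum met.
Weighted total:
  Peer review 65 × 0.27 = 17.55
  Term project 46 × 0.15 = 6.9
  Term paper 48 × 0.17 = 8.16
  Quizzes 62.5 × 0.05 = 3.125
  Studio work 99 × 0.36 = 35.64
Sum = 71.375
71.375 is ≥ 62 and < 85 → Meets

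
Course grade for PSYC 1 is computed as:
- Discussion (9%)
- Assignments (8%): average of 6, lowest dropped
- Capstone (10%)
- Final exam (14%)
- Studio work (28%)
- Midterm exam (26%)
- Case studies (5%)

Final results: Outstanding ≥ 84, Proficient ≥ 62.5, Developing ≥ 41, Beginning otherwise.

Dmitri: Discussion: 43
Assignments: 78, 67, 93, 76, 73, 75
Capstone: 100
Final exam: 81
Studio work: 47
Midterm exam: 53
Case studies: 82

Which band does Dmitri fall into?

Assignments: drop 67 → average of remaining 5 = 395/5 = 79
Weighted total:
  Discussion 43 × 0.09 = 3.87
  Assignments 79 × 0.08 = 6.32
  Capstone 100 × 0.1 = 10
  Final exam 81 × 0.14 = 11.34
  Studio work 47 × 0.28 = 13.16
  Midterm exam 53 × 0.26 = 13.78
  Case studies 82 × 0.05 = 4.1
Sum = 62.57
62.57 is ≥ 62.5 and < 84 → Proficient

Proficient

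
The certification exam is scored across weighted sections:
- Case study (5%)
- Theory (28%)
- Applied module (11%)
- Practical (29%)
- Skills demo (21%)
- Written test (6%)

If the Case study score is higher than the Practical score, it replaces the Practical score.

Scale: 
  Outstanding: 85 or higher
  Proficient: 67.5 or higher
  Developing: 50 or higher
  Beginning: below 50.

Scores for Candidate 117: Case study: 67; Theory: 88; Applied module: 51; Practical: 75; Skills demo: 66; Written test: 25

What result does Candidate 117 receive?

Proficient

Case study (67) ≤ Practical (75), so Practical stays at 75.
Weighted total:
  Case study 67 × 0.05 = 3.35
  Theory 88 × 0.28 = 24.64
  Applied module 51 × 0.11 = 5.61
  Practical 75 × 0.29 = 21.75
  Skills demo 66 × 0.21 = 13.86
  Written test 25 × 0.06 = 1.5
Sum = 70.71
70.71 is ≥ 67.5 and < 85 → Proficient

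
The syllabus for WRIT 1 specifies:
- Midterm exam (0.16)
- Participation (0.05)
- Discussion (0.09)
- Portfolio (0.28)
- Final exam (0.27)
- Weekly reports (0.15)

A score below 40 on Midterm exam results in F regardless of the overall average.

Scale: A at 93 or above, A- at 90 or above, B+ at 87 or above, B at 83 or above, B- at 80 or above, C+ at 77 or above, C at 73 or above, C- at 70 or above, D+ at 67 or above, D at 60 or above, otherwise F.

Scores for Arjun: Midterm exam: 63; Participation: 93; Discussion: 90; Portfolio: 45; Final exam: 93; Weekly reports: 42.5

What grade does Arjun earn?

Midterm exam score 63 ≥ 40: minimum met.
Weighted total:
  Midterm exam 63 × 0.16 = 10.08
  Participation 93 × 0.05 = 4.65
  Discussion 90 × 0.09 = 8.1
  Portfolio 45 × 0.28 = 12.6
  Final exam 93 × 0.27 = 25.11
  Weekly reports 42.5 × 0.15 = 6.375
Sum = 66.915
66.915 is ≥ 60 and < 67 → D

D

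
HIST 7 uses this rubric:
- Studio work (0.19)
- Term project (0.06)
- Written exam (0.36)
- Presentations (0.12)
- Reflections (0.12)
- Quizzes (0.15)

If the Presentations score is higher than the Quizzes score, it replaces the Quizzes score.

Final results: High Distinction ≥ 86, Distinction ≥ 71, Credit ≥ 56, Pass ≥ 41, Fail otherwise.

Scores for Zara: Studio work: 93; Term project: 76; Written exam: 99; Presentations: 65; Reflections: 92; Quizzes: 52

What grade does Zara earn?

High Distinction

Presentations (65) > Quizzes (52), so Quizzes counts as 65.
Weighted total:
  Studio work 93 × 0.19 = 17.67
  Term project 76 × 0.06 = 4.56
  Written exam 99 × 0.36 = 35.64
  Presentations 65 × 0.12 = 7.8
  Reflections 92 × 0.12 = 11.04
  Quizzes 65 × 0.15 = 9.75
Sum = 86.46
86.46 ≥ 86 → High Distinction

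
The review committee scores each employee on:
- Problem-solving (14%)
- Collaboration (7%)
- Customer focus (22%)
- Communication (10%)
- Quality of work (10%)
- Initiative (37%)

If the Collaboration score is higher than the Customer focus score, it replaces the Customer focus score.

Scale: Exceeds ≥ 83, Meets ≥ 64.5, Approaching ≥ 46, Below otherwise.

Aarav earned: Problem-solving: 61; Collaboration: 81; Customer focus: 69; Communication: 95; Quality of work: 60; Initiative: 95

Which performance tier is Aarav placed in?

Collaboration (81) > Customer focus (69), so Customer focus counts as 81.
Weighted total:
  Problem-solving 61 × 0.14 = 8.54
  Collaboration 81 × 0.07 = 5.67
  Customer focus 81 × 0.22 = 17.82
  Communication 95 × 0.1 = 9.5
  Quality of work 60 × 0.1 = 6
  Initiative 95 × 0.37 = 35.15
Sum = 82.68
82.68 is ≥ 64.5 and < 83 → Meets

Meets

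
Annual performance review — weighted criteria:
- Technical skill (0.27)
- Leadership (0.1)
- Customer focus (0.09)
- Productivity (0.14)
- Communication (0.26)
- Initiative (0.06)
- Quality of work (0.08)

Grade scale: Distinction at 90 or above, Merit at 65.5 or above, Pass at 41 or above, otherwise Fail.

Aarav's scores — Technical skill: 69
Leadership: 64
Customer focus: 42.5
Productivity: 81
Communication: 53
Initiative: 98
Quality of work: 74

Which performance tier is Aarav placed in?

Weighted total:
  Technical skill 69 × 0.27 = 18.63
  Leadership 64 × 0.1 = 6.4
  Customer focus 42.5 × 0.09 = 3.825
  Productivity 81 × 0.14 = 11.34
  Communication 53 × 0.26 = 13.78
  Initiative 98 × 0.06 = 5.88
  Quality of work 74 × 0.08 = 5.92
Sum = 65.775
65.775 is ≥ 65.5 and < 90 → Merit

Merit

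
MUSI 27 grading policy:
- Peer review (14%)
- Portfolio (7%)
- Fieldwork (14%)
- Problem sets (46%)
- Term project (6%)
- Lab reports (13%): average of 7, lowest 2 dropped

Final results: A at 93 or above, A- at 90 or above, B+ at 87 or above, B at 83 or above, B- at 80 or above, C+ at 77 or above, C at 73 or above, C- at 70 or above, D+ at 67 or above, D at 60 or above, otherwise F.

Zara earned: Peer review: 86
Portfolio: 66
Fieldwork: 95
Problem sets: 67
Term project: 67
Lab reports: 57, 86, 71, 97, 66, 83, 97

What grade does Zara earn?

Lab reports: drop 57, 66 → average of remaining 5 = 434/5 = 86.8
Weighted total:
  Peer review 86 × 0.14 = 12.04
  Portfolio 66 × 0.07 = 4.62
  Fieldwork 95 × 0.14 = 13.3
  Problem sets 67 × 0.46 = 30.82
  Term project 67 × 0.06 = 4.02
  Lab reports 86.8 × 0.13 = 11.284
Sum = 76.084
76.084 is ≥ 73 and < 77 → C

C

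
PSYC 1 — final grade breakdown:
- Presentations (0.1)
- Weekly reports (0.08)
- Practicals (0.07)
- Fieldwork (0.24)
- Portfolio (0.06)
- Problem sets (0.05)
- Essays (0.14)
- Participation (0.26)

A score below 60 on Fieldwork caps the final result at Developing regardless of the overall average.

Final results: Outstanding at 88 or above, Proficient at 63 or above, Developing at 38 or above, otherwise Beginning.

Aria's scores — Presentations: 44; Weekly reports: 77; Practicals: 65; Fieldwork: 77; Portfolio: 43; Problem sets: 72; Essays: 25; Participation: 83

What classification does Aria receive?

Fieldwork score 77 ≥ 60: minimum met.
Weighted total:
  Presentations 44 × 0.1 = 4.4
  Weekly reports 77 × 0.08 = 6.16
  Practicals 65 × 0.07 = 4.55
  Fieldwork 77 × 0.24 = 18.48
  Portfolio 43 × 0.06 = 2.58
  Problem sets 72 × 0.05 = 3.6
  Essays 25 × 0.14 = 3.5
  Participation 83 × 0.26 = 21.58
Sum = 64.85
64.85 is ≥ 63 and < 88 → Proficient

Proficient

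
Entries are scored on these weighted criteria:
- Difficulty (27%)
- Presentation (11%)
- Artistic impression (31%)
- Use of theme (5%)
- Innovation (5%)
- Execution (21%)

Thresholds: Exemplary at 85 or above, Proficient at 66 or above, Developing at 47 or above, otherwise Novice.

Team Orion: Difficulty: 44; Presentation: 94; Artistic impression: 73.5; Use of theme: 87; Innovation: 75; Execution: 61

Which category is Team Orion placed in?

Weighted total:
  Difficulty 44 × 0.27 = 11.88
  Presentation 94 × 0.11 = 10.34
  Artistic impression 73.5 × 0.31 = 22.785
  Use of theme 87 × 0.05 = 4.35
  Innovation 75 × 0.05 = 3.75
  Execution 61 × 0.21 = 12.81
Sum = 65.915
65.915 is ≥ 47 and < 66 → Developing

Developing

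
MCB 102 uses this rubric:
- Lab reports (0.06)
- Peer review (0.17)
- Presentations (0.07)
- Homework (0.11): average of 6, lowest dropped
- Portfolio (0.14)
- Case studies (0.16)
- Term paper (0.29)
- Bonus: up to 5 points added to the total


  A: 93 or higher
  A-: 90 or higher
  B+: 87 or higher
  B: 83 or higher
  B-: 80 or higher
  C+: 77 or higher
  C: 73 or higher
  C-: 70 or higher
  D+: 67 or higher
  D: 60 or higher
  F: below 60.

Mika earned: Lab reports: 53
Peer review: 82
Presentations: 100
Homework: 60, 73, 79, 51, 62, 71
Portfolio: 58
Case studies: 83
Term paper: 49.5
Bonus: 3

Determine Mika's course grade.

C-

Homework: drop 51 → average of remaining 5 = 345/5 = 69
Weighted total:
  Lab reports 53 × 0.06 = 3.18
  Peer review 82 × 0.17 = 13.94
  Presentations 100 × 0.07 = 7
  Homework 69 × 0.11 = 7.59
  Portfolio 58 × 0.14 = 8.12
  Case studies 83 × 0.16 = 13.28
  Term paper 49.5 × 0.29 = 14.355
Sum = 67.465
Bonus: 67.465 + 3 = 70.465
70.465 is ≥ 70 and < 73 → C-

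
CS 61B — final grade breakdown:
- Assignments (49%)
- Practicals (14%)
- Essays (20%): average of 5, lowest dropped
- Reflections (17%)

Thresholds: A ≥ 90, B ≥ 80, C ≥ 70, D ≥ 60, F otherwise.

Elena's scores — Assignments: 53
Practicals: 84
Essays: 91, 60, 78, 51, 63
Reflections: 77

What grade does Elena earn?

Essays: drop 51 → average of remaining 4 = 292/4 = 73
Weighted total:
  Assignments 53 × 0.49 = 25.97
  Practicals 84 × 0.14 = 11.76
  Essays 73 × 0.2 = 14.6
  Reflections 77 × 0.17 = 13.09
Sum = 65.42
65.42 is ≥ 60 and < 70 → D

D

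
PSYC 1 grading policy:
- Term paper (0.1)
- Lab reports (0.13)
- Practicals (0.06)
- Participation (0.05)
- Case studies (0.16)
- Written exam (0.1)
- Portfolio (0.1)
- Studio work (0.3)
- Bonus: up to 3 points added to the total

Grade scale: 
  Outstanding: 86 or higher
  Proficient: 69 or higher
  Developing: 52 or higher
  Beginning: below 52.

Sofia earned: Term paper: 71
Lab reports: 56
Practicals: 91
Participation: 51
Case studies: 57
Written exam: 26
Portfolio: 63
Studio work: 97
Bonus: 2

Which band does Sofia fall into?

Weighted total:
  Term paper 71 × 0.1 = 7.1
  Lab reports 56 × 0.13 = 7.28
  Practicals 91 × 0.06 = 5.46
  Participation 51 × 0.05 = 2.55
  Case studies 57 × 0.16 = 9.12
  Written exam 26 × 0.1 = 2.6
  Portfolio 63 × 0.1 = 6.3
  Studio work 97 × 0.3 = 29.1
Sum = 69.51
Bonus: 69.51 + 2 = 71.51
71.51 is ≥ 69 and < 86 → Proficient

Proficient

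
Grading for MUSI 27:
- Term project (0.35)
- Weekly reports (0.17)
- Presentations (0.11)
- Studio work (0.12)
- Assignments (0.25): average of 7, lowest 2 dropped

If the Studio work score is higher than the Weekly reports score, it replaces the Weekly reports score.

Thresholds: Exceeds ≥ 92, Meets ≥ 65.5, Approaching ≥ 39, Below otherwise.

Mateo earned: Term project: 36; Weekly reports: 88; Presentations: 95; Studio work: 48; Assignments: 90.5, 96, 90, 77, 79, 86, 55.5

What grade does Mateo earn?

Assignments: drop 55.5, 77 → average of remaining 5 = 441.5/5 = 88.3
Studio work (48) ≤ Weekly reports (88), so Weekly reports stays at 88.
Weighted total:
  Term project 36 × 0.35 = 12.6
  Weekly reports 88 × 0.17 = 14.96
  Presentations 95 × 0.11 = 10.45
  Studio work 48 × 0.12 = 5.76
  Assignments 88.3 × 0.25 = 22.075
Sum = 65.845
65.845 is ≥ 65.5 and < 92 → Meets

Meets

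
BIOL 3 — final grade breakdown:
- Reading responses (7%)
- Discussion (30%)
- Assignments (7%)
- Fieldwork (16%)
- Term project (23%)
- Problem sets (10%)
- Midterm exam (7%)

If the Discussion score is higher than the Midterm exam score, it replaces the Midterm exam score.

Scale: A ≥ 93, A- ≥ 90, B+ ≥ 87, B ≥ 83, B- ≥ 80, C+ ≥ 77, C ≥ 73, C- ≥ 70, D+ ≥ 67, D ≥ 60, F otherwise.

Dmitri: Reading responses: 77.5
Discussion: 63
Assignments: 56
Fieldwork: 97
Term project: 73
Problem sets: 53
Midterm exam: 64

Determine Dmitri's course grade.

Discussion (63) ≤ Midterm exam (64), so Midterm exam stays at 64.
Weighted total:
  Reading responses 77.5 × 0.07 = 5.425
  Discussion 63 × 0.3 = 18.9
  Assignments 56 × 0.07 = 3.92
  Fieldwork 97 × 0.16 = 15.52
  Term project 73 × 0.23 = 16.79
  Problem sets 53 × 0.1 = 5.3
  Midterm exam 64 × 0.07 = 4.48
Sum = 70.335
70.335 is ≥ 70 and < 73 → C-

C-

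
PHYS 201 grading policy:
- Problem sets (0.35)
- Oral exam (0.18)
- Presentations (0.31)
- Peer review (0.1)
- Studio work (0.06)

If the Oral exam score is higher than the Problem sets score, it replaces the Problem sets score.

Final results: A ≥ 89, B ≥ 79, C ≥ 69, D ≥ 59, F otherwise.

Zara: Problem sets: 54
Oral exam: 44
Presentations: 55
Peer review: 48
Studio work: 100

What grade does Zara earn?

F

Oral exam (44) ≤ Problem sets (54), so Problem sets stays at 54.
Weighted total:
  Problem sets 54 × 0.35 = 18.9
  Oral exam 44 × 0.18 = 7.92
  Presentations 55 × 0.31 = 17.05
  Peer review 48 × 0.1 = 4.8
  Studio work 100 × 0.06 = 6
Sum = 54.67
54.67 < 59 → F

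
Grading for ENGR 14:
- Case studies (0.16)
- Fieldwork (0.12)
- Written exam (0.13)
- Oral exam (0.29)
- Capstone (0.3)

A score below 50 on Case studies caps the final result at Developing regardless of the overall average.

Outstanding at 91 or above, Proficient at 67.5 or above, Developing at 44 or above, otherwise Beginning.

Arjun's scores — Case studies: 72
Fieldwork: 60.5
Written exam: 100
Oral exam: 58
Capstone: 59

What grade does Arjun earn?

Developing

Case studies score 72 ≥ 50: minimum met.
Weighted total:
  Case studies 72 × 0.16 = 11.52
  Fieldwork 60.5 × 0.12 = 7.26
  Written exam 100 × 0.13 = 13
  Oral exam 58 × 0.29 = 16.82
  Capstone 59 × 0.3 = 17.7
Sum = 66.3
66.3 is ≥ 44 and < 67.5 → Developing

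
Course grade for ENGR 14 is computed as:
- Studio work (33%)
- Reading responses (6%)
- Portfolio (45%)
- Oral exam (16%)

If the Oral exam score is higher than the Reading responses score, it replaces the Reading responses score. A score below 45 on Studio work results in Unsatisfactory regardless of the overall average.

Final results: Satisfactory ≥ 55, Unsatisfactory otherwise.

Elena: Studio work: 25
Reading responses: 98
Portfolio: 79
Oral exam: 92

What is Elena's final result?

Unsatisfactory

Oral exam (92) ≤ Reading responses (98), so Reading responses stays at 98.
Studio work score 25 < 45: minimum not met.
Weighted total:
  Studio work 25 × 0.33 = 8.25
  Reading responses 98 × 0.06 = 5.88
  Portfolio 79 × 0.45 = 35.55
  Oral exam 92 × 0.16 = 14.72
Sum = 64.4
Because the Studio work minimum was not met, the result is Unsatisfactory.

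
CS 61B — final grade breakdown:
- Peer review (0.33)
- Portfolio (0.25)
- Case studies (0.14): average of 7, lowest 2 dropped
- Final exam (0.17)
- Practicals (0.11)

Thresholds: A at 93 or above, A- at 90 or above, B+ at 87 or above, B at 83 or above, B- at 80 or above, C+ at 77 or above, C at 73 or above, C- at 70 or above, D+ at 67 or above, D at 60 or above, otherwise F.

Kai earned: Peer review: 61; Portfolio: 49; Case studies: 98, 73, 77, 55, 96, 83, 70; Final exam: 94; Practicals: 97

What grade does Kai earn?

Case studies: drop 55, 70 → average of remaining 5 = 427/5 = 85.4
Weighted total:
  Peer review 61 × 0.33 = 20.13
  Portfolio 49 × 0.25 = 12.25
  Case studies 85.4 × 0.14 = 11.956
  Final exam 94 × 0.17 = 15.98
  Practicals 97 × 0.11 = 10.67
Sum = 70.986
70.986 is ≥ 70 and < 73 → C-

C-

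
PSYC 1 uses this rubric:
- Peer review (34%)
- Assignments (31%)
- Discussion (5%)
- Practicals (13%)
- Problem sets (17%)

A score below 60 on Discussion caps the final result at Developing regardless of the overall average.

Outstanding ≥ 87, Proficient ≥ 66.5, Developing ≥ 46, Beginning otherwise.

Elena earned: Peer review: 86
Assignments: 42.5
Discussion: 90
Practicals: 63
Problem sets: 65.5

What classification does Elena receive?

Discussion score 90 ≥ 60: minimum met.
Weighted total:
  Peer review 86 × 0.34 = 29.24
  Assignments 42.5 × 0.31 = 13.175
  Discussion 90 × 0.05 = 4.5
  Practicals 63 × 0.13 = 8.19
  Problem sets 65.5 × 0.17 = 11.135
Sum = 66.24
66.24 is ≥ 46 and < 66.5 → Developing

Developing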